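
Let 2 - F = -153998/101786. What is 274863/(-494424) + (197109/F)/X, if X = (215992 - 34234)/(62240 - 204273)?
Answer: -4348543337937378637/99176583499560 ≈ -43847.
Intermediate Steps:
F = 178785/50893 (F = 2 - (-153998)/101786 = 2 - 1*(-76999/50893) = 2 + 76999/50893 = 178785/50893 ≈ 3.5130)
X = -181758/142033 (X = 181758/(-142033) = 181758*(-1/142033) = -181758/142033 ≈ -1.2797)
274863/(-494424) + (197109/F)/X = 274863/(-494424) + (197109/(178785/50893))/(-181758/142033) = 274863*(-1/494424) + (197109*(50893/178785))*(-142033/181758) = -91621/164808 + (1114607593/19865)*(-142033/181758) = -91621/164808 - 158311060256569/3610622670 = -4348543337937378637/99176583499560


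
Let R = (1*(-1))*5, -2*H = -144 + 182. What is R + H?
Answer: -24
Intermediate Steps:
H = -19 (H = -(-144 + 182)/2 = -½*38 = -19)
R = -5 (R = -1*5 = -5)
R + H = -5 - 19 = -24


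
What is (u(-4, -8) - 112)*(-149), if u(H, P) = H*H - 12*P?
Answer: 0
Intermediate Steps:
u(H, P) = H² - 12*P
(u(-4, -8) - 112)*(-149) = (((-4)² - 12*(-8)) - 112)*(-149) = ((16 + 96) - 112)*(-149) = (112 - 112)*(-149) = 0*(-149) = 0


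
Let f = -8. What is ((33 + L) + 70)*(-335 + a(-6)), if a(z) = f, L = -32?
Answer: -24353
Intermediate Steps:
a(z) = -8
((33 + L) + 70)*(-335 + a(-6)) = ((33 - 32) + 70)*(-335 - 8) = (1 + 70)*(-343) = 71*(-343) = -24353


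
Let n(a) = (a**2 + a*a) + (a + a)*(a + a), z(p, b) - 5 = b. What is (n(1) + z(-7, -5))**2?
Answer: 36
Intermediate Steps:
z(p, b) = 5 + b
n(a) = 6*a**2 (n(a) = (a**2 + a**2) + (2*a)*(2*a) = 2*a**2 + 4*a**2 = 6*a**2)
(n(1) + z(-7, -5))**2 = (6*1**2 + (5 - 5))**2 = (6*1 + 0)**2 = (6 + 0)**2 = 6**2 = 36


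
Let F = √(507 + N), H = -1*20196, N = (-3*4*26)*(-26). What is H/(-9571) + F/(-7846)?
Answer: 1188/563 - 13*√51/7846 ≈ 2.0983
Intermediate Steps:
N = 8112 (N = -12*26*(-26) = -312*(-26) = 8112)
H = -20196
F = 13*√51 (F = √(507 + 8112) = √8619 = 13*√51 ≈ 92.839)
H/(-9571) + F/(-7846) = -20196/(-9571) + (13*√51)/(-7846) = -20196*(-1/9571) + (13*√51)*(-1/7846) = 1188/563 - 13*√51/7846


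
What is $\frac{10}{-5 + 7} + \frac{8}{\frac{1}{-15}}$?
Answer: $-115$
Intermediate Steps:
$\frac{10}{-5 + 7} + \frac{8}{\frac{1}{-15}} = \frac{10}{2} + \frac{8}{- \frac{1}{15}} = 10 \cdot \frac{1}{2} + 8 \left(-15\right) = 5 - 120 = -115$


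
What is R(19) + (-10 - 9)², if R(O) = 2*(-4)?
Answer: 353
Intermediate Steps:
R(O) = -8
R(19) + (-10 - 9)² = -8 + (-10 - 9)² = -8 + (-19)² = -8 + 361 = 353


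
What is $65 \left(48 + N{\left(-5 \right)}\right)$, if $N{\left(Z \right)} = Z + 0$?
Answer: $2795$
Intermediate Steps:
$N{\left(Z \right)} = Z$
$65 \left(48 + N{\left(-5 \right)}\right) = 65 \left(48 - 5\right) = 65 \cdot 43 = 2795$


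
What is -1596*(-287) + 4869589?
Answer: 5327641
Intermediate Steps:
-1596*(-287) + 4869589 = 458052 + 4869589 = 5327641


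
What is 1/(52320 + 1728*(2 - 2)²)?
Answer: 1/52320 ≈ 1.9113e-5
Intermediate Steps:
1/(52320 + 1728*(2 - 2)²) = 1/(52320 + 1728*0²) = 1/(52320 + 1728*0) = 1/(52320 + 0) = 1/52320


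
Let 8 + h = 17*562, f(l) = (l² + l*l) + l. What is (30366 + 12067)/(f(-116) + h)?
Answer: 42433/36342 ≈ 1.1676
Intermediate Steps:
f(l) = l + 2*l² (f(l) = (l² + l²) + l = 2*l² + l = l + 2*l²)
h = 9546 (h = -8 + 17*562 = -8 + 9554 = 9546)
(30366 + 12067)/(f(-116) + h) = (30366 + 12067)/(-116*(1 + 2*(-116)) + 9546) = 42433/(-116*(1 - 232) + 9546) = 42433/(-116*(-231) + 9546) = 42433/(26796 + 9546) = 42433/36342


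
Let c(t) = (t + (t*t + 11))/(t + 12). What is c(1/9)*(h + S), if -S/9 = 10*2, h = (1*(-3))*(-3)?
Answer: -17119/109 ≈ -157.05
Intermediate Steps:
c(t) = (11 + t + t²)/(12 + t) (c(t) = (t + (t² + 11))/(12 + t) = (t + (11 + t²))/(12 + t) = (11 + t + t²)/(12 + t))
h = 9 (h = -3*(-3) = 9)
S = -180 (S = -90*2 = -9*20 = -180)
c(1/9)*(h + S) = ((11 + 1/9 + (1/9)²)/(12 + 1/9))*(9 - 180) = ((11 + ⅑ + (⅑)²)/(12 + ⅑))*(-171) = ((11 + ⅑ + 1/81)/(109/9))*(-171) = ((9/109)*(901/81))*(-171) = (901/981)*(-171) = -17119/109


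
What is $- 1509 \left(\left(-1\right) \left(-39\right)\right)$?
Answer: $-58851$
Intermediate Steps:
$- 1509 \left(\left(-1\right) \left(-39\right)\right) = \left(-1509\right) 39 = -58851$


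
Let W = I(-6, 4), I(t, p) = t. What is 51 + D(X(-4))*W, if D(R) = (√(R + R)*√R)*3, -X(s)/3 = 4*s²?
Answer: 51 + 3456*√2 ≈ 4938.5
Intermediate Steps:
X(s) = -12*s²
D(R) = 3*R*√2 (D(R) = (√(2*R)*√R)*3 = ((√2*√R)*√R)*3 = (R*√2)*3 = 3*R*√2)
W = -6
51 + D(X(-4))*W = 51 + (3*(-12*(-4)²)*√2)*(-6) = 51 + (3*(-12*16)*√2)*(-6) = 51 + (3*(-192)*√2)*(-6) = 51 - 576*√2*(-6) = 51 + 3456*√2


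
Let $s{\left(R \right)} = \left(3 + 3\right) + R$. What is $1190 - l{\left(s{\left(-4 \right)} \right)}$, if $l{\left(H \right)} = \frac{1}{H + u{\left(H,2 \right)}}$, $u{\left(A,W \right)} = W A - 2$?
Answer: $\frac{4759}{4} \approx 1189.8$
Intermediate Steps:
$s{\left(R \right)} = 6 + R$
$u{\left(A,W \right)} = -2 + A W$ ($u{\left(A,W \right)} = A W - 2 = -2 + A W$)
$l{\left(H \right)} = \frac{1}{-2 + 3 H}$ ($l{\left(H \right)} = \frac{1}{H + \left(-2 + H 2\right)} = \frac{1}{H + \left(-2 + 2 H\right)} = \frac{1}{-2 + 3 H}$)
$1190 - l{\left(s{\left(-4 \right)} \right)} = 1190 - \frac{1}{-2 + 3 \left(6 - 4\right)} = 1190 - \frac{1}{-2 + 3 \cdot 2} = 1190 - \frac{1}{-2 + 6} = 1190 - \frac{1}{4} = \frac{4759}{4}$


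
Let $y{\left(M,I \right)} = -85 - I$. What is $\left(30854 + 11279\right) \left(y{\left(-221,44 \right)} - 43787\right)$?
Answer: $-1850312828$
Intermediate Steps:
$\left(30854 + 11279\right) \left(y{\left(-221,44 \right)} - 43787\right) = \left(30854 + 11279\right) \left(\left(-85 - 44\right) - 43787\right) = 42133 \left(\left(-85 - 44\right) - 43787\right) = 42133 \left(-129 - 43787\right) = 42133 \left(-43916\right) = -1850312828$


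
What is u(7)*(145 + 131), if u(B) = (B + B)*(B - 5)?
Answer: 7728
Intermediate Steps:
u(B) = 2*B*(-5 + B) (u(B) = (2*B)*(-5 + B) = 2*B*(-5 + B))
u(7)*(145 + 131) = (2*7*(-5 + 7))*(145 + 131) = (2*7*2)*276 = 28*276 = 7728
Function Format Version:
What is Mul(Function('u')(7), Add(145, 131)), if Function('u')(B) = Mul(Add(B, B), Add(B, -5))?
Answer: 7728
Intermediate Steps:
Function('u')(B) = Mul(2, B, Add(-5, B)) (Function('u')(B) = Mul(Mul(2, B), Add(-5, B)) = Mul(2, B, Add(-5, B)))
Mul(Function('u')(7), Add(145, 131)) = Mul(Mul(2, 7, Add(-5, 7)), Add(145, 131)) = Mul(Mul(2, 7, 2), 276) = Mul(28, 276) = 7728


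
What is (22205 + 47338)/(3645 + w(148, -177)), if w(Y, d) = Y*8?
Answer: 69543/4829 ≈ 14.401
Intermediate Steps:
w(Y, d) = 8*Y
(22205 + 47338)/(3645 + w(148, -177)) = (22205 + 47338)/(3645 + 8*148) = 69543/(3645 + 1184) = 69543/4829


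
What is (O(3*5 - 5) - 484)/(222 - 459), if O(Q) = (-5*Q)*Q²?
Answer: 1828/79 ≈ 23.139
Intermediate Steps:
O(Q) = -5*Q³
(O(3*5 - 5) - 484)/(222 - 459) = (-5*(3*5 - 5)³ - 484)/(222 - 459) = (-5*(15 - 5)³ - 484)/(-237) = (-5*10³ - 484)*(-1/237) = (-5*1000 - 484)*(-1/237) = (-5000 - 484)*(-1/237) = -5484*(-1/237) = 1828/79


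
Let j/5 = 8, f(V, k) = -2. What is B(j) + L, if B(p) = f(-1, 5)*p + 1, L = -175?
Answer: -254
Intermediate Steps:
j = 40 (j = 5*8 = 40)
B(p) = 1 - 2*p (B(p) = -2*p + 1 = 1 - 2*p)
B(j) + L = (1 - 2*40) - 175 = (1 - 80) - 175 = -79 - 175 = -254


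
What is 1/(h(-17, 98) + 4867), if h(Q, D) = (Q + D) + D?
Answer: 1/5046 ≈ 0.00019818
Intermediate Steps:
h(Q, D) = Q + 2*D (h(Q, D) = (D + Q) + D = Q + 2*D)
1/(h(-17, 98) + 4867) = 1/((-17 + 2*98) + 4867) = 1/((-17 + 196) + 4867) = 1/(179 + 4867) = 1/5046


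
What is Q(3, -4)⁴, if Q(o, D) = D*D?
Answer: 65536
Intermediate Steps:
Q(o, D) = D²
Q(3, -4)⁴ = ((-4)²)⁴ = 16⁴ = 65536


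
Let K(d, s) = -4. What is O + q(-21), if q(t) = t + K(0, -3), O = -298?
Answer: -323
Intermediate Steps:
q(t) = -4 + t (q(t) = t - 4 = -4 + t)
O + q(-21) = -298 + (-4 - 21) = -298 - 25 = -323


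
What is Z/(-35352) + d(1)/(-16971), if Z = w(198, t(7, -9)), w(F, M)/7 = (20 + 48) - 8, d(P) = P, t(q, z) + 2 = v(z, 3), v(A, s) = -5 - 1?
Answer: -198977/16665522 ≈ -0.011939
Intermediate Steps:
v(A, s) = -6
t(q, z) = -8 (t(q, z) = -2 - 6 = -8)
w(F, M) = 420 (w(F, M) = 7*((20 + 48) - 8) = 7*(68 - 8) = 7*60 = 420)
Z = 420
Z/(-35352) + d(1)/(-16971) = 420/(-35352) + 1/(-16971) = 420*(-1/35352) + 1*(-1/16971) = -35/2946 - 1/16971 = -198977/16665522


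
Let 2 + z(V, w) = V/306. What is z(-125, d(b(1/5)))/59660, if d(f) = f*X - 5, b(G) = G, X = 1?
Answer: -737/18255960 ≈ -4.0370e-5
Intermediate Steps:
d(f) = -5 + f (d(f) = f*1 - 5 = f - 5 = -5 + f)
z(V, w) = -2 + V/306
z(-125, d(b(1/5)))/59660 = (-2 + (1/306)*(-125))/59660 = (-2 - 125/306)*(1/59660) = -737/306*1/59660 = -737/18255960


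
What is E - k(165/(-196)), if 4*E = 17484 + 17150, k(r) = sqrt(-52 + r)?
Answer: 17317/2 - I*sqrt(10357)/14 ≈ 8658.5 - 7.2692*I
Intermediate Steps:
E = 17317/2 (E = (17484 + 17150)/4 = (1/4)*34634 = 17317/2 ≈ 8658.5)
E - k(165/(-196)) = 17317/2 - sqrt(-52 + 165/(-196)) = 17317/2 - sqrt(-52 + 165*(-1/196)) = 17317/2 - sqrt(-52 - 165/196) = 17317/2 - sqrt(-10357/196) = 17317/2 - I*sqrt(10357)/14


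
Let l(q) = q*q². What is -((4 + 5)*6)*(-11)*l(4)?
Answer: 38016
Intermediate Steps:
l(q) = q³
-((4 + 5)*6)*(-11)*l(4) = -((4 + 5)*6)*(-11)*4³ = -(9*6)*(-11)*64 = -54*(-11)*64 = -(-594)*64 = -1*(-38016) = 38016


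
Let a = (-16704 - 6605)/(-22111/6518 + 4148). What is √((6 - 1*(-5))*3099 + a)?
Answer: √34120127847376835/1000539 ≈ 184.62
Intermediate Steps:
a = -151928062/27014553 (a = -23309/(-22111*1/6518 + 4148) = -23309/(-22111/6518 + 4148) = -23309/27014553/6518 = -23309*6518/27014553 = -151928062/27014553 ≈ -5.6239)
√((6 - 1*(-5))*3099 + a) = √((6 - 1*(-5))*3099 - 151928062/27014553) = √((6 + 5)*3099 - 151928062/27014553) = √(11*3099 - 151928062/27014553) = √(34089 - 151928062/27014553) = √(920747169155/27014553) = √34120127847376835/1000539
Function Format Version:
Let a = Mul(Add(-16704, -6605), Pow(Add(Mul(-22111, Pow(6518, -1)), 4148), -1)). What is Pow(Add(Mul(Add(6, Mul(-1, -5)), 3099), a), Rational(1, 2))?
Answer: Mul(Rational(1, 1000539), Pow(34120127847376835, Rational(1, 2))) ≈ 184.62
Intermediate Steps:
a = Rational(-151928062, 27014553) (a = Mul(-23309, Pow(Add(Mul(-22111, Rational(1, 6518)), 4148), -1)) = Mul(-23309, Pow(Add(Rational(-22111, 6518), 4148), -1)) = Mul(-23309, Pow(Rational(27014553, 6518), -1)) = Mul(-23309, Rational(6518, 27014553)) = Rational(-151928062, 27014553) ≈ -5.6239)
Pow(Add(Mul(Add(6, Mul(-1, -5)), 3099), a), Rational(1, 2)) = Pow(Add(Mul(Add(6, Mul(-1, -5)), 3099), Rational(-151928062, 27014553)), Rational(1, 2)) = Pow(Add(Mul(Add(6, 5), 3099), Rational(-151928062, 27014553)), Rational(1, 2)) = Pow(Add(Mul(11, 3099), Rational(-151928062, 27014553)), Rational(1, 2)) = Pow(Add(34089, Rational(-151928062, 27014553)), Rational(1, 2)) = Pow(Rational(920747169155, 27014553), Rational(1, 2)) = Mul(Rational(1, 1000539), Pow(34120127847376835, Rational(1, 2)))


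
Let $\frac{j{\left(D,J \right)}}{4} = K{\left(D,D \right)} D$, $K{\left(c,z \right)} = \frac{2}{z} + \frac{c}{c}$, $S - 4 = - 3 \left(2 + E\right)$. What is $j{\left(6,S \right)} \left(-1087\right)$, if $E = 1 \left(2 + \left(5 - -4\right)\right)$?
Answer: $-34784$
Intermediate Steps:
$E = 11$ ($E = 1 \left(2 + \left(5 + 4\right)\right) = 1 \left(2 + 9\right) = 1 \cdot 11 = 11$)
$S = -35$ ($S = 4 - 3 \left(2 + 11\right) = 4 - 39 = -35$)
$K{\left(c,z \right)} = 1 + \frac{2}{z}$ ($K{\left(c,z \right)} = \frac{2}{z} + 1 = 1 + \frac{2}{z}$)
$j{\left(D,J \right)} = 8 + 4 D$ ($j{\left(D,J \right)} = 4 \frac{2 + D}{D} D = 4 \left(2 + D\right) = 8 + 4 D$)
$j{\left(6,S \right)} \left(-1087\right) = \left(8 + 4 \cdot 6\right) \left(-1087\right) = \left(8 + 24\right) \left(-1087\right) = 32 \left(-1087\right) = -34784$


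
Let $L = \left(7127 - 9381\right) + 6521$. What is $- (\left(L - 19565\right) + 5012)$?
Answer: $10286$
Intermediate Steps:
$L = 4267$ ($L = -2254 + 6521 = 4267$)
$- (\left(L - 19565\right) + 5012) = - (\left(4267 - 19565\right) + 5012) = - (-15298 + 5012) = \left(-1\right) \left(-10286\right) = 10286$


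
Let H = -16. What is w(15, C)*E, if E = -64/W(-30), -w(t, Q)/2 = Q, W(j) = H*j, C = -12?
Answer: -16/5 ≈ -3.2000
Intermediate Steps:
W(j) = -16*j
w(t, Q) = -2*Q
E = -2/15 (E = -64/((-16*(-30))) = -64/480 = -64*1/480 = -2/15 ≈ -0.13333)
w(15, C)*E = -2*(-12)*(-2/15) = 24*(-2/15) = -16/5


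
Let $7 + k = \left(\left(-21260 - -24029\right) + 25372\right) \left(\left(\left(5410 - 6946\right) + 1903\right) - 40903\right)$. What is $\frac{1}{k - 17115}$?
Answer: $- \frac{1}{1140740698} \approx -8.7662 \cdot 10^{-10}$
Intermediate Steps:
$k = -1140723583$ ($k = -7 + \left(\left(-21260 - -24029\right) + 25372\right) \left(\left(\left(5410 - 6946\right) + 1903\right) - 40903\right) = -7 + \left(\left(-21260 + 24029\right) + 25372\right) \left(\left(-1536 + 1903\right) - 40903\right) = -7 + \left(2769 + 25372\right) \left(367 - 40903\right) = -7 + 28141 \left(-40536\right) = -7 - 1140723576 = -1140723583$)
$\frac{1}{k - 17115} = \frac{1}{-1140723583 - 17115} = \frac{1}{-1140740698} = - \frac{1}{1140740698}$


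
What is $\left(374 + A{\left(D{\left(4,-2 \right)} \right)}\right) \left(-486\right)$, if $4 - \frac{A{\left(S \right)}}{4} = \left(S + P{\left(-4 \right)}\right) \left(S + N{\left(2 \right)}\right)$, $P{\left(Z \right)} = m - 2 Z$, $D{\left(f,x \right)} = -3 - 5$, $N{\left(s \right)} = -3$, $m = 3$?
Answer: $-253692$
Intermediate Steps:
$D{\left(f,x \right)} = -8$
$P{\left(Z \right)} = 3 - 2 Z$
$A{\left(S \right)} = 16 - 4 \left(-3 + S\right) \left(11 + S\right)$ ($A{\left(S \right)} = 16 - 4 \left(S + \left(3 - -8\right)\right) \left(S - 3\right) = 16 - 4 \left(S + \left(3 + 8\right)\right) \left(-3 + S\right) = 16 - 4 \left(S + 11\right) \left(-3 + S\right) = 16 - 4 \left(11 + S\right) \left(-3 + S\right) = 16 - 4 \left(-3 + S\right) \left(11 + S\right)$)
$\left(374 + A{\left(D{\left(4,-2 \right)} \right)}\right) \left(-486\right) = \left(374 - \left(-404 + 256\right)\right) \left(-486\right) = \left(374 + \left(148 + 256 - 256\right)\right) \left(-486\right) = \left(374 + 148\right) \left(-486\right) = 522 \left(-486\right) = -253692$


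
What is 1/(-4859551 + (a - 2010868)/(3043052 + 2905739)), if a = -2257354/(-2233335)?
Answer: -13285643147985/64562264936373282161 ≈ -2.0578e-7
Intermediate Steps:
a = 2257354/2233335 (a = -2257354*(-1/2233335) = 2257354/2233335 ≈ 1.0108)
1/(-4859551 + (a - 2010868)/(3043052 + 2905739)) = 1/(-4859551 + (2257354/2233335 - 2010868)/(3043052 + 2905739)) = 1/(-4859551 - 4490939627426/2233335/5948791) = 1/(-4859551 - 4490939627426/2233335*1/5948791) = 1/(-4859551 - 4490939627426/13285643147985) = 1/(-64562264936373282161/13285643147985) = -13285643147985/64562264936373282161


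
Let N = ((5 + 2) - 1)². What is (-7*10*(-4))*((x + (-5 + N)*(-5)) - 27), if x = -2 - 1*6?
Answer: -53200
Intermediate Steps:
N = 36 (N = (7 - 1)² = 6² = 36)
x = -8 (x = -2 - 6 = -8)
(-7*10*(-4))*((x + (-5 + N)*(-5)) - 27) = (-7*10*(-4))*((-8 + (-5 + 36)*(-5)) - 27) = (-70*(-4))*((-8 + 31*(-5)) - 27) = 280*((-8 - 155) - 27) = 280*(-163 - 27) = 280*(-190) = -53200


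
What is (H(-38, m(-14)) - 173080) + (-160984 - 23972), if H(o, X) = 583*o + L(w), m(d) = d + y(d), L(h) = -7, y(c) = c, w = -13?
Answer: -380197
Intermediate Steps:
m(d) = 2*d (m(d) = d + d = 2*d)
H(o, X) = -7 + 583*o (H(o, X) = 583*o - 7 = -7 + 583*o)
(H(-38, m(-14)) - 173080) + (-160984 - 23972) = ((-7 + 583*(-38)) - 173080) + (-160984 - 23972) = ((-7 - 22154) - 173080) - 184956 = (-22161 - 173080) - 184956 = -195241 - 184956 = -380197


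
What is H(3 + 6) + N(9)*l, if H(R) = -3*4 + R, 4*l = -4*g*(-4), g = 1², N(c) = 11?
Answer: 41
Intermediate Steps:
g = 1
l = 4 (l = (-4*1*(-4))/4 = (-4*(-4))/4 = (¼)*16 = 4)
H(R) = -12 + R
H(3 + 6) + N(9)*l = (-12 + (3 + 6)) + 11*4 = (-12 + 9) + 44 = -3 + 44 = 41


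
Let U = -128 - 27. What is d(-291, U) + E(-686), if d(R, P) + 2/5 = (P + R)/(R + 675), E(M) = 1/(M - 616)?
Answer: -108481/69440 ≈ -1.5622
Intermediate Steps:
E(M) = 1/(-616 + M)
U = -155
d(R, P) = -⅖ + (P + R)/(675 + R) (d(R, P) = -⅖ + (P + R)/(R + 675) = -⅖ + (P + R)/(675 + R))
d(-291, U) + E(-686) = (-270 - 155 + (⅗)*(-291))/(675 - 291) + 1/(-616 - 686) = (-270 - 155 - 873/5)/384 + 1/(-1302) = (1/384)*(-2998/5) - 1/1302 = -1499/960 - 1/1302 = -108481/69440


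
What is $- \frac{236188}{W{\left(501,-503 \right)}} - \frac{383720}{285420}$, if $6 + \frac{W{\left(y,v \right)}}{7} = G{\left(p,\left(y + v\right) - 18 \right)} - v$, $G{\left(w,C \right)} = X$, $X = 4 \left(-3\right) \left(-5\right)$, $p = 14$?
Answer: $- \frac{3445445162}{55642629} \approx -61.921$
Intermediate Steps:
$X = 60$ ($X = \left(-12\right) \left(-5\right) = 60$)
$G{\left(w,C \right)} = 60$
$W{\left(y,v \right)} = 378 - 7 v$ ($W{\left(y,v \right)} = -42 + 7 \left(60 - v\right) = -42 - \left(-420 + 7 v\right) = 378 - 7 v$)
$- \frac{236188}{W{\left(501,-503 \right)}} - \frac{383720}{285420} = - \frac{236188}{378 - -3521} - \frac{383720}{285420} = - \frac{236188}{378 + 3521} - \frac{19186}{14271} = - \frac{236188}{3899} - \frac{19186}{14271} = - \frac{3445445162}{55642629}$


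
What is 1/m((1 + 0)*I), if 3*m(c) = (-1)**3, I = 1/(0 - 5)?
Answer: -3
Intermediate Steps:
I = -1/5 (I = 1/(-5) = -1/5 ≈ -0.20000)
m(c) = -1/3 (m(c) = (1/3)*(-1)**3 = (1/3)*(-1) = -1/3)
1/m((1 + 0)*I) = 1/(-1/3) = -3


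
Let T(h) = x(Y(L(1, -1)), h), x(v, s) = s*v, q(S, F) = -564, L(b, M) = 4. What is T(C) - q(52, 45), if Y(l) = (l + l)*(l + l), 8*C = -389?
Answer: -2548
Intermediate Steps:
C = -389/8 (C = (⅛)*(-389) = -389/8 ≈ -48.625)
Y(l) = 4*l² (Y(l) = (2*l)*(2*l) = 4*l²)
T(h) = 64*h (T(h) = h*(4*4²) = h*(4*16) = h*64 = 64*h)
T(C) - q(52, 45) = 64*(-389/8) - 1*(-564) = -3112 + 564 = -2548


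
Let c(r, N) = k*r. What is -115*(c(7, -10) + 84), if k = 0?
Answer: -9660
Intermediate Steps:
c(r, N) = 0 (c(r, N) = 0*r = 0)
-115*(c(7, -10) + 84) = -115*(0 + 84) = -115*84 = -9660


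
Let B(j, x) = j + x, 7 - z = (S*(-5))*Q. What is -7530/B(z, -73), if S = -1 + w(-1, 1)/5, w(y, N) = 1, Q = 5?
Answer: 3765/43 ≈ 87.558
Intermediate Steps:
S = -4/5 (S = -1 + 1/5 = -4/5 ≈ -0.80000)
z = -13 (z = 7 - (-4/5*(-5))*5 = 7 - 4*5 = 7 - 1*20 = 7 - 20 = -13)
-7530/B(z, -73) = -7530/(-13 - 73) = -7530/(-86) = -7530*(-1/86) = 3765/43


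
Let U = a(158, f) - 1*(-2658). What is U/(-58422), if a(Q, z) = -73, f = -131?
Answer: -2585/58422 ≈ -0.044247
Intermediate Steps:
U = 2585 (U = -73 - 1*(-2658) = -73 + 2658 = 2585)
U/(-58422) = 2585/(-58422) = 2585*(-1/58422) = -2585/58422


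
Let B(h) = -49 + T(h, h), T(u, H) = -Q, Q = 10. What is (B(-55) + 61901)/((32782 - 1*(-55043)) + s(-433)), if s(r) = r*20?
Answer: 61842/79165 ≈ 0.78118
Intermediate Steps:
T(u, H) = -10 (T(u, H) = -1*10 = -10)
B(h) = -59 (B(h) = -49 - 10 = -59)
s(r) = 20*r
(B(-55) + 61901)/((32782 - 1*(-55043)) + s(-433)) = (-59 + 61901)/((32782 - 1*(-55043)) + 20*(-433)) = 61842/((32782 + 55043) - 8660) = 61842/(87825 - 8660) = 61842/79165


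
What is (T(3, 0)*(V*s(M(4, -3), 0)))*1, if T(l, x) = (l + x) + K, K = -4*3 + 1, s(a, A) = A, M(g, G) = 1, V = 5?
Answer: 0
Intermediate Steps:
K = -11 (K = -12 + 1 = -11)
T(l, x) = -11 + l + x (T(l, x) = (l + x) - 11 = -11 + l + x)
(T(3, 0)*(V*s(M(4, -3), 0)))*1 = ((-11 + 3 + 0)*(5*0))*1 = -8*0*1 = 0*1 = 0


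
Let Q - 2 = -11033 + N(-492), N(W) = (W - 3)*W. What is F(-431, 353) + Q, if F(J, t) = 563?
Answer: 233072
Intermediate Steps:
N(W) = W*(-3 + W) (N(W) = (-3 + W)*W = W*(-3 + W))
Q = 232509 (Q = 2 + (-11033 - 492*(-3 - 492)) = 2 + (-11033 - 492*(-495)) = 2 + (-11033 + 243540) = 2 + 232507 = 232509)
F(-431, 353) + Q = 563 + 232509 = 233072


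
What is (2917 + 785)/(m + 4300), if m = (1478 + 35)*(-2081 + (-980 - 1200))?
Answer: -1234/2147531 ≈ -0.00057461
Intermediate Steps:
m = -6446893 (m = 1513*(-2081 - 2180) = 1513*(-4261) = -6446893)
(2917 + 785)/(m + 4300) = (2917 + 785)/(-6446893 + 4300) = 3702/(-6442593) = 3702*(-1/6442593) = -1234/2147531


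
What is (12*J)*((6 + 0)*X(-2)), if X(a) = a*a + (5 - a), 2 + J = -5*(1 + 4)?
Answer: -21384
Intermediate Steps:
J = -27 (J = -2 - 5*(1 + 4) = -2 - 5*5 = -2 - 25 = -27)
X(a) = 5 + a² - a (X(a) = a² + (5 - a) = 5 + a² - a)
(12*J)*((6 + 0)*X(-2)) = (12*(-27))*((6 + 0)*(5 + (-2)² - 1*(-2))) = -1944*(5 + 4 + 2) = -1944*11 = -324*66 = -21384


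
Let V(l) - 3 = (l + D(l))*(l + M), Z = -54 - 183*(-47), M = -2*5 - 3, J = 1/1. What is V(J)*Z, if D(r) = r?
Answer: -179487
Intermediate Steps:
J = 1
M = -13 (M = -10 - 3 = -13)
Z = 8547 (Z = -54 + 8601 = 8547)
V(l) = 3 + 2*l*(-13 + l) (V(l) = 3 + (l + l)*(l - 13) = 3 + (2*l)*(-13 + l) = 3 + 2*l*(-13 + l))
V(J)*Z = (3 - 26*1 + 2*1**2)*8547 = (3 - 26 + 2*1)*8547 = (3 - 26 + 2)*8547 = -21*8547 = -179487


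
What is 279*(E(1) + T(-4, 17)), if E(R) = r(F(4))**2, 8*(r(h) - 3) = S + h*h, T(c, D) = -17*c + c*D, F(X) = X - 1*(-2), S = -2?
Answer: 234639/16 ≈ 14665.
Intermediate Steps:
F(X) = 2 + X (F(X) = X + 2 = 2 + X)
T(c, D) = -17*c + D*c
r(h) = 11/4 + h**2/8 (r(h) = 3 + (-2 + h*h)/8 = 3 + (-2 + h**2)/8 = 3 + (-1/4 + h**2/8) = 11/4 + h**2/8)
E(R) = 841/16 (E(R) = (11/4 + (2 + 4)**2/8)**2 = (11/4 + (1/8)*6**2)**2 = (11/4 + (1/8)*36)**2 = (11/4 + 9/2)**2 = (29/4)**2 = 841/16)
279*(E(1) + T(-4, 17)) = 279*(841/16 - 4*(-17 + 17)) = 279*(841/16 - 4*0) = 279*(841/16 + 0) = 279*(841/16) = 234639/16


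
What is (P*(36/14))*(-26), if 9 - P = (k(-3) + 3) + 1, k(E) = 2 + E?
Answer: -2808/7 ≈ -401.14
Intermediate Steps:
P = 6 (P = 9 - (((2 - 3) + 3) + 1) = 9 - ((-1 + 3) + 1) = 9 - (2 + 1) = 9 - 1*3 = 9 - 3 = 6)
(P*(36/14))*(-26) = (6*(36/14))*(-26) = (6*(36*(1/14)))*(-26) = (6*(18/7))*(-26) = (108/7)*(-26) = -2808/7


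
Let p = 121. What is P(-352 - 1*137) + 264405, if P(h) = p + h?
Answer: 264037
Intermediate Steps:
P(h) = 121 + h
P(-352 - 1*137) + 264405 = (121 + (-352 - 1*137)) + 264405 = (121 + (-352 - 137)) + 264405 = (121 - 489) + 264405 = -368 + 264405 = 264037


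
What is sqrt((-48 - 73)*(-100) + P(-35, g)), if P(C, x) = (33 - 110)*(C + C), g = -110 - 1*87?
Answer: sqrt(17490) ≈ 132.25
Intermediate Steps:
g = -197 (g = -110 - 87 = -197)
P(C, x) = -154*C
sqrt((-48 - 73)*(-100) + P(-35, g)) = sqrt((-48 - 73)*(-100) - 154*(-35)) = sqrt(-121*(-100) + 5390) = sqrt(12100 + 5390) = sqrt(17490)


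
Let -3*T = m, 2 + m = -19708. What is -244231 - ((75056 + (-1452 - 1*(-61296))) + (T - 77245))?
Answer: -308456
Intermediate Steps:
m = -19710 (m = -2 - 19708 = -19710)
T = 6570 (T = -⅓*(-19710) = 6570)
-244231 - ((75056 + (-1452 - 1*(-61296))) + (T - 77245)) = -244231 - ((75056 + (-1452 - 1*(-61296))) + (6570 - 77245)) = -244231 - ((75056 + (-1452 + 61296)) - 70675) = -244231 - ((75056 + 59844) - 70675) = -244231 - (134900 - 70675) = -244231 - 1*64225 = -244231 - 64225 = -308456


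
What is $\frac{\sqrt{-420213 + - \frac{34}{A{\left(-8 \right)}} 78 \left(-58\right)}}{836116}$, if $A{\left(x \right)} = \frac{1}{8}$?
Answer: $\frac{3 \sqrt{90035}}{836116} \approx 0.0010766$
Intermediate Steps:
$A{\left(x \right)} = \frac{1}{8}$
$\frac{\sqrt{-420213 + - \frac{34}{A{\left(-8 \right)}} 78 \left(-58\right)}}{836116} = \frac{\sqrt{-420213 + - 34 \frac{1}{\frac{1}{8}} \cdot 78 \left(-58\right)}}{836116} = \sqrt{-420213 + \left(-34\right) 8 \cdot 78 \left(-58\right)} \frac{1}{836116} = \sqrt{-420213 + \left(-272\right) 78 \left(-58\right)} \frac{1}{836116} = \sqrt{-420213 - -1230528} \cdot \frac{1}{836116} = \sqrt{-420213 + 1230528} \cdot \frac{1}{836116} = \sqrt{810315} \cdot \frac{1}{836116} = 3 \sqrt{90035} \cdot \frac{1}{836116} = \frac{3 \sqrt{90035}}{836116}$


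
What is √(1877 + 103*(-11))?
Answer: 2*√186 ≈ 27.276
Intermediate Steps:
√(1877 + 103*(-11)) = √(1877 - 1133) = √744 = 2*√186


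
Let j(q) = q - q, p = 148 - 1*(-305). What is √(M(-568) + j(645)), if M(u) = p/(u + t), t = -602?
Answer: I*√58890/390 ≈ 0.62224*I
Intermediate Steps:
p = 453 (p = 148 + 305 = 453)
M(u) = 453/(-602 + u) (M(u) = 453/(u - 602) = 453/(-602 + u))
j(q) = 0
√(M(-568) + j(645)) = √(453/(-602 - 568) + 0) = √(453/(-1170) + 0) = √(453*(-1/1170) + 0) = √(-151/390 + 0) = √(-151/390) = I*√58890/390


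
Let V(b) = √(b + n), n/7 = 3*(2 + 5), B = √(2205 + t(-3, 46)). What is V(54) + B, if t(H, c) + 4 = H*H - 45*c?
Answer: √201 + 2*√35 ≈ 26.010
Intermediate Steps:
t(H, c) = -4 + H² - 45*c (t(H, c) = -4 + (H*H - 45*c) = -4 + (H² - 45*c) = -4 + H² - 45*c)
B = 2*√35 (B = √(2205 + (-4 + (-3)² - 45*46)) = √(2205 + (-4 + 9 - 2070)) = √(2205 - 2065) = √140 = 2*√35 ≈ 11.832)
n = 147 (n = 7*(3*(2 + 5)) = 7*(3*7) = 7*21 = 147)
V(b) = √(147 + b) (V(b) = √(b + 147) = √(147 + b))
V(54) + B = √(147 + 54) + 2*√35 = √201 + 2*√35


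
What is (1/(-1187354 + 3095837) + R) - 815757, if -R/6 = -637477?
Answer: 5742825737716/1908483 ≈ 3.0091e+6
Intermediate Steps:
R = 3824862 (R = -6*(-637477) = 3824862)
(1/(-1187354 + 3095837) + R) - 815757 = (1/(-1187354 + 3095837) + 3824862) - 815757 = (1/1908483 + 3824862) - 815757 = 7299684104347/1908483 - 815757 = 5742825737716/1908483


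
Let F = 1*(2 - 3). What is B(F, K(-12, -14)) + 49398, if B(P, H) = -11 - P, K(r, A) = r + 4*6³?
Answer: 49388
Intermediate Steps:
K(r, A) = 864 + r (K(r, A) = r + 4*216 = r + 864 = 864 + r)
F = -1 (F = 1*(-1) = -1)
B(F, K(-12, -14)) + 49398 = (-11 - 1*(-1)) + 49398 = (-11 + 1) + 49398 = -10 + 49398 = 49388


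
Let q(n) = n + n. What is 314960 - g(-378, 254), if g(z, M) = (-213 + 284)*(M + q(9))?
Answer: 295648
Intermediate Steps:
q(n) = 2*n
g(z, M) = 1278 + 71*M (g(z, M) = (-213 + 284)*(M + 2*9) = 71*(M + 18) = 71*(18 + M) = 1278 + 71*M)
314960 - g(-378, 254) = 314960 - (1278 + 71*254) = 314960 - (1278 + 18034) = 314960 - 1*19312 = 314960 - 19312 = 295648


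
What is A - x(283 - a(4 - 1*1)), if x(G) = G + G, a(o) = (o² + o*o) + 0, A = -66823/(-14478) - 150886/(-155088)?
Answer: -5164451671/9848088 ≈ -524.41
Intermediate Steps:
A = 55034969/9848088 (A = -66823*(-1/14478) - 150886*(-1/155088) = 3517/762 + 75443/77544 = 55034969/9848088 ≈ 5.5884)
a(o) = 2*o² (a(o) = (o² + o²) + 0 = 2*o² + 0 = 2*o²)
x(G) = 2*G
A - x(283 - a(4 - 1*1)) = 55034969/9848088 - 2*(283 - 2*(4 - 1*1)²) = 55034969/9848088 - 2*(283 - 2*(4 - 1)²) = 55034969/9848088 - 2*(283 - 2*3²) = 55034969/9848088 - 2*(283 - 2*9) = 55034969/9848088 - 2*(283 - 1*18) = 55034969/9848088 - 2*(283 - 18) = 55034969/9848088 - 2*265 = 55034969/9848088 - 1*530 = 55034969/9848088 - 530 = -5164451671/9848088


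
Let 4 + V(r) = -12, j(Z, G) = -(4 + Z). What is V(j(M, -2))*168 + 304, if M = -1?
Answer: -2384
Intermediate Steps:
j(Z, G) = -4 - Z
V(r) = -16 (V(r) = -4 - 12 = -16)
V(j(M, -2))*168 + 304 = -16*168 + 304 = -2688 + 304 = -2384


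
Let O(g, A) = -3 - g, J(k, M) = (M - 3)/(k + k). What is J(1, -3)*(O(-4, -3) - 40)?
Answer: 117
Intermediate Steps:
J(k, M) = (-3 + M)/(2*k) (J(k, M) = (-3 + M)/((2*k)) = (-3 + M)*(1/(2*k)) = (-3 + M)/(2*k))
J(1, -3)*(O(-4, -3) - 40) = ((½)*(-3 - 3)/1)*((-3 - 1*(-4)) - 40) = ((½)*1*(-6))*((-3 + 4) - 40) = -3*(1 - 40) = -3*(-39) = 117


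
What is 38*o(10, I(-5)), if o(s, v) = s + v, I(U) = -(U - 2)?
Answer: 646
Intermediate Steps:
I(U) = 2 - U (I(U) = -(-2 + U) = 2 - U)
38*o(10, I(-5)) = 38*(10 + (2 - 1*(-5))) = 38*(10 + (2 + 5)) = 38*(10 + 7) = 38*17 = 646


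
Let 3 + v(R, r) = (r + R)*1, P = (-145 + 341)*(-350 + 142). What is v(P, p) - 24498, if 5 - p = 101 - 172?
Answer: -65193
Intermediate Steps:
p = 76 (p = 5 - (101 - 172) = 5 - 1*(-71) = 5 + 71 = 76)
P = -40768 (P = 196*(-208) = -40768)
v(R, r) = -3 + R + r (v(R, r) = -3 + (r + R)*1 = -3 + (R + r)*1 = -3 + (R + r) = -3 + R + r)
v(P, p) - 24498 = (-3 - 40768 + 76) - 24498 = -40695 - 24498 = -65193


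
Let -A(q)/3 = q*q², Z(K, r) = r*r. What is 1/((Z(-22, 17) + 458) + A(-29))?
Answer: 1/73914 ≈ 1.3529e-5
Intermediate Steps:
Z(K, r) = r²
A(q) = -3*q³ (A(q) = -3*q*q² = -3*q³)
1/((Z(-22, 17) + 458) + A(-29)) = 1/((17² + 458) - 3*(-29)³) = 1/((289 + 458) - 3*(-24389)) = 1/(747 + 73167) = 1/73914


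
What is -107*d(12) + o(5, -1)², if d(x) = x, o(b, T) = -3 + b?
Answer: -1280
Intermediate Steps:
-107*d(12) + o(5, -1)² = -107*12 + (-3 + 5)² = -1284 + 2² = -1284 + 4 = -1280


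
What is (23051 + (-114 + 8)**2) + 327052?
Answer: 361339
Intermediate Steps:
(23051 + (-114 + 8)**2) + 327052 = (23051 + (-106)**2) + 327052 = (23051 + 11236) + 327052 = 34287 + 327052 = 361339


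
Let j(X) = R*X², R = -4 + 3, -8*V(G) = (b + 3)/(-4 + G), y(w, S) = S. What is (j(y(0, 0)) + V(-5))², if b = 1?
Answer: 1/324 ≈ 0.0030864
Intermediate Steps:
V(G) = -1/(2*(-4 + G)) (V(G) = -(1 + 3)/(8*(-4 + G)) = -1/(2*(-4 + G)))
R = -1
j(X) = -X²
(j(y(0, 0)) + V(-5))² = (-1*0² - 1/(-8 + 2*(-5)))² = (-1*0 - 1/(-8 - 10))² = (0 - 1/(-18))² = (0 - 1*(-1/18))² = (0 + 1/18)² = (1/18)² = 1/324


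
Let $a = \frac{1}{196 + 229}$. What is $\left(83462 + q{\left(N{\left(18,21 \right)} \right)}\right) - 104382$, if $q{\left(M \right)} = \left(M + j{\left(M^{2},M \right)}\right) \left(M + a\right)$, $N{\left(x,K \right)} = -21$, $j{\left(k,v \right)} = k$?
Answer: $- \frac{2527816}{85} \approx -29739.0$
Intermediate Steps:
$a = \frac{1}{425} \approx 0.0023529$
$q{\left(M \right)} = \left(\frac{1}{425} + M\right) \left(M + M^{2}\right)$ ($q{\left(M \right)} = \left(M + M^{2}\right) \left(M + \frac{1}{425}\right) = \left(M + M^{2}\right) \left(\frac{1}{425} + M\right) = \left(\frac{1}{425} + M\right) \left(M + M^{2}\right)$)
$\left(83462 + q{\left(N{\left(18,21 \right)} \right)}\right) - 104382 = \left(83462 + \frac{1}{425} \left(-21\right) \left(1 + 425 \left(-21\right)^{2} + 426 \left(-21\right)\right)\right) - 104382 = \left(83462 + \frac{1}{425} \left(-21\right) \left(1 + 425 \cdot 441 - 8946\right)\right) - 104382 = \left(83462 + \frac{1}{425} \left(-21\right) \left(1 + 187425 - 8946\right)\right) - 104382 = \left(83462 + \frac{1}{425} \left(-21\right) 178480\right) - 104382 = \left(83462 - \frac{749616}{85}\right) - 104382 = \frac{6344654}{85} - 104382 = - \frac{2527816}{85}$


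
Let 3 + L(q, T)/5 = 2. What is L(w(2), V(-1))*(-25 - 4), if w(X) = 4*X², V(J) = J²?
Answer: 145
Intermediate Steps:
L(q, T) = -5 (L(q, T) = -15 + 5*2 = -15 + 10 = -5)
L(w(2), V(-1))*(-25 - 4) = -5*(-25 - 4) = -5*(-29) = 145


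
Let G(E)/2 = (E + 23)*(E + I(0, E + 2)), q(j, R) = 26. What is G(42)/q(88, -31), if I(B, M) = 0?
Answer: 210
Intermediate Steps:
G(E) = 2*E*(23 + E) (G(E) = 2*((E + 23)*(E + 0)) = 2*((23 + E)*E) = 2*(E*(23 + E)) = 2*E*(23 + E))
G(42)/q(88, -31) = (2*42*(23 + 42))/26 = (2*42*65)*(1/26) = 5460*(1/26) = 210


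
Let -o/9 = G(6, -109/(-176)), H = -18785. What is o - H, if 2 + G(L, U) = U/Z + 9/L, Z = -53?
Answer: 175269437/9328 ≈ 18790.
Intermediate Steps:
G(L, U) = -2 + 9/L - U/53 (G(L, U) = -2 + (U/(-53) + 9/L) = -2 + (U*(-1/53) + 9/L) = -2 + (-U/53 + 9/L) = -2 + (9/L - U/53) = -2 + 9/L - U/53)
o = 42957/9328 (o = -9*(-2 + 9/6 - (-109)/(53*(-176))) = -9*(-2 + 9*(1/6) - (-109)*(-1)/(53*176)) = -9*(-2 + 3/2 - 1/53*109/176) = -9*(-2 + 3/2 - 109/9328) = -9*(-4773/9328) = 42957/9328 ≈ 4.6052)
o - H = 42957/9328 - 1*(-18785) = 42957/9328 + 18785 = 175269437/9328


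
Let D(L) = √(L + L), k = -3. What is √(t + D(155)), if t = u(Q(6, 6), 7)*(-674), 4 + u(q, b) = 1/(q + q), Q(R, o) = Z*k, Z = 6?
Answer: √(97730 + 36*√310)/6 ≈ 52.272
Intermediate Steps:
Q(R, o) = -18 (Q(R, o) = 6*(-3) = -18)
u(q, b) = -4 + 1/(2*q) (u(q, b) = -4 + 1/(q + q) = -4 + 1/(2*q))
t = 48865/18 (t = (-4 + (½)/(-18))*(-674) = (-4 + (½)*(-1/18))*(-674) = (-4 - 1/36)*(-674) = -145/36*(-674) = 48865/18 ≈ 2714.7)
D(L) = √2*√L (D(L) = √(2*L) = √2*√L)
√(t + D(155)) = √(48865/18 + √2*√155) = √(48865/18 + √310)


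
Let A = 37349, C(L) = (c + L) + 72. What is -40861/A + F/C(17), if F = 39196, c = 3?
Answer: 365043048/859027 ≈ 424.95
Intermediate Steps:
C(L) = 75 + L (C(L) = (3 + L) + 72 = 75 + L)
-40861/A + F/C(17) = -40861/37349 + 39196/(75 + 17) = -40861*1/37349 + 39196/92 = -40861/37349 + 39196*(1/92) = -40861/37349 + 9799/23 = 365043048/859027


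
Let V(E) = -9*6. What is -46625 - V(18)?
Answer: -46571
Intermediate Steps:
V(E) = -54
-46625 - V(18) = -46625 - 1*(-54) = -46625 + 54 = -46571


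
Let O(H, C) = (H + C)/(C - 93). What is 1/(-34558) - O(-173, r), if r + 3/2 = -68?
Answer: -3352191/2246270 ≈ -1.4923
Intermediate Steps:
r = -139/2 (r = -3/2 - 68 = -139/2 ≈ -69.500)
O(H, C) = (C + H)/(-93 + C)
1/(-34558) - O(-173, r) = 1/(-34558) - (-139/2 - 173)/(-93 - 139/2) = -1/34558 - (-485)/((-325/2)*2) = -1/34558 - (-2)*(-485)/(325*2) = -1/34558 - 1*97/65 = -1/34558 - 97/65 = -3352191/2246270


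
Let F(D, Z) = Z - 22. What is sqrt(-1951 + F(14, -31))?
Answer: 2*I*sqrt(501) ≈ 44.766*I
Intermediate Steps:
F(D, Z) = -22 + Z
sqrt(-1951 + F(14, -31)) = sqrt(-1951 + (-22 - 31)) = sqrt(-1951 - 53) = sqrt(-2004) = 2*I*sqrt(501)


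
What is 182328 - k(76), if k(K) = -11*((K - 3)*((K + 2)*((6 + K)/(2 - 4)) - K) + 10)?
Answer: -2446584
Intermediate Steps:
k(K) = -110 - 11*(-3 + K)*(-K + (-3 - K/2)*(2 + K)) (k(K) = -11*((-3 + K)*((2 + K)*((6 + K)/(-2)) - K) + 10) = -11*((-3 + K)*((2 + K)*((6 + K)*(-½)) - K) + 10) = -11*((-3 + K)*((2 + K)*(-3 - K/2) - K) + 10) = -11*((-3 + K)*((-3 - K/2)*(2 + K) - K) + 10) = -11*((-3 + K)*(-K + (-3 - K/2)*(2 + K)) + 10) = -11*(10 + (-3 + K)*(-K + (-3 - K/2)*(2 + K))) = -110 - 11*(-3 + K)*(-K + (-3 - K/2)*(2 + K)))
182328 - k(76) = 182328 - (-308 - 99*76 + (11/2)*76³ + (77/2)*76²) = 182328 - (-308 - 7524 + (11/2)*438976 + (77/2)*5776) = 182328 - (-308 - 7524 + 2414368 + 222376) = 182328 - 1*2628912 = 182328 - 2628912 = -2446584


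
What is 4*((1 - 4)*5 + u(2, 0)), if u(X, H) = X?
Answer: -52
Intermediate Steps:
4*((1 - 4)*5 + u(2, 0)) = 4*((1 - 4)*5 + 2) = 4*(-3*5 + 2) = 4*(-15 + 2) = 4*(-13) = -52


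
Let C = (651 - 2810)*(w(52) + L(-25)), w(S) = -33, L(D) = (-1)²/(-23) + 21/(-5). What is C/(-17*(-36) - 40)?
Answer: 9246997/65780 ≈ 140.57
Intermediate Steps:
L(D) = -488/115 (L(D) = 1*(-1/23) + 21*(-⅕) = -1/23 - 21/5 = -488/115)
C = 9246997/115 (C = (651 - 2810)*(-33 - 488/115) = -2159*(-4283/115) = 9246997/115 ≈ 80409.)
C/(-17*(-36) - 40) = 9246997/(115*(-17*(-36) - 40)) = 9246997/(115*(612 - 40)) = (9246997/115)/572 = (9246997/115)*(1/572) = 9246997/65780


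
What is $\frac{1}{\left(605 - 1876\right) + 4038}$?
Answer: $\frac{1}{2767} \approx 0.0003614$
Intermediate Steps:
$\frac{1}{\left(605 - 1876\right) + 4038} = \frac{1}{-1271 + 4038} = \frac{1}{2767}$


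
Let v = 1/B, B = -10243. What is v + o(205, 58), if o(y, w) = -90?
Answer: -921871/10243 ≈ -90.000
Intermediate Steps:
v = -1/10243 (v = 1/(-10243) = -1/10243 ≈ -9.7628e-5)
v + o(205, 58) = -1/10243 - 90 = -921871/10243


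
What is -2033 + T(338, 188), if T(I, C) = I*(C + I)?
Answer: 175755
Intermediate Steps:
-2033 + T(338, 188) = -2033 + 338*(188 + 338) = -2033 + 338*526 = -2033 + 177788 = 175755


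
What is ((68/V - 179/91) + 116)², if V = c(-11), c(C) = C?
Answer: 11655145681/1002001 ≈ 11632.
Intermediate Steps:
V = -11
((68/V - 179/91) + 116)² = ((68/(-11) - 179/91) + 116)² = ((68*(-1/11) - 179*1/91) + 116)² = ((-68/11 - 179/91) + 116)² = (-8157/1001 + 116)² = (107959/1001)² = 11655145681/1002001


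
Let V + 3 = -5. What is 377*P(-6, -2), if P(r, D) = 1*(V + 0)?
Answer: -3016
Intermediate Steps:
V = -8 (V = -3 - 5 = -8)
P(r, D) = -8 (P(r, D) = 1*(-8 + 0) = 1*(-8) = -8)
377*P(-6, -2) = 377*(-8) = -3016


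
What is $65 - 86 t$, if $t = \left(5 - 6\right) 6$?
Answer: $581$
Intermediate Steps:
$t = -6$ ($t = \left(-1\right) 6 = -6$)
$65 - 86 t = 65 - -516 = 65 + 516 = 581$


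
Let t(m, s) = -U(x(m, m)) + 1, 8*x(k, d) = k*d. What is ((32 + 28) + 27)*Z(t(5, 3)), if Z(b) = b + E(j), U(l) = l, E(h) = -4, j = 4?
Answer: -4263/8 ≈ -532.88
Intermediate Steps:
x(k, d) = d*k/8 (x(k, d) = (k*d)/8 = (d*k)/8 = d*k/8)
t(m, s) = 1 - m²/8 (t(m, s) = -m*m/8 + 1 = -m²/8 + 1 = 1 - m²/8)
Z(b) = -4 + b (Z(b) = b - 4 = -4 + b)
((32 + 28) + 27)*Z(t(5, 3)) = ((32 + 28) + 27)*(-4 + (1 - ⅛*5²)) = (60 + 27)*(-4 + (1 - ⅛*25)) = 87*(-4 + (1 - 25/8)) = 87*(-4 - 17/8) = 87*(-49/8) = -4263/8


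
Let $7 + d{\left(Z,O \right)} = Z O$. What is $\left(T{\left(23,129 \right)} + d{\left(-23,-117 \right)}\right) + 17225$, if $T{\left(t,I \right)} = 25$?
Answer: $19934$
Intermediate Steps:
$d{\left(Z,O \right)} = -7 + O Z$ ($d{\left(Z,O \right)} = -7 + Z O = -7 + O Z$)
$\left(T{\left(23,129 \right)} + d{\left(-23,-117 \right)}\right) + 17225 = \left(25 - -2684\right) + 17225 = \left(25 + \left(-7 + 2691\right)\right) + 17225 = \left(25 + 2684\right) + 17225 = 2709 + 17225 = 19934$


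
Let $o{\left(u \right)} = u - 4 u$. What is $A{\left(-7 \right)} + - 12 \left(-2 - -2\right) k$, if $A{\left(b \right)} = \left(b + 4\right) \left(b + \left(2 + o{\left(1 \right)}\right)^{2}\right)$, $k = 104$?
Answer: $18$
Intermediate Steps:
$o{\left(u \right)} = - 3 u$
$A{\left(b \right)} = \left(1 + b\right) \left(4 + b\right)$ ($A{\left(b \right)} = \left(b + 4\right) \left(b + \left(2 - 3\right)^{2}\right) = \left(4 + b\right) \left(b + \left(2 - 3\right)^{2}\right) = \left(4 + b\right) \left(b + \left(-1\right)^{2}\right) = \left(4 + b\right) \left(b + 1\right) = \left(4 + b\right) \left(1 + b\right) = \left(1 + b\right) \left(4 + b\right)$)
$A{\left(-7 \right)} + - 12 \left(-2 - -2\right) k = \left(4 + \left(-7\right)^{2} + 5 \left(-7\right)\right) + - 12 \left(-2 - -2\right) 104 = \left(4 + 49 - 35\right) + - 12 \left(-2 + 2\right) 104 = 18 + \left(-12\right) 0 \cdot 104 = 18 + 0 \cdot 104 = 18 + 0 = 18$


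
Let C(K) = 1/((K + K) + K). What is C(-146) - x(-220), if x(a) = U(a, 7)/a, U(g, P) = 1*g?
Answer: -439/438 ≈ -1.0023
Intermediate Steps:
U(g, P) = g
C(K) = 1/(3*K) (C(K) = 1/(2*K + K) = 1/(3*K))
x(a) = 1 (x(a) = a/a = 1)
C(-146) - x(-220) = (1/3)/(-146) - 1*1 = (1/3)*(-1/146) - 1 = -1/438 - 1 = -439/438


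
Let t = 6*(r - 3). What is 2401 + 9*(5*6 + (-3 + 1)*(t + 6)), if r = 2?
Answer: 2671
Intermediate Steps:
t = -6 (t = 6*(2 - 3) = 6*(-1) = -6)
2401 + 9*(5*6 + (-3 + 1)*(t + 6)) = 2401 + 9*(5*6 + (-3 + 1)*(-6 + 6)) = 2401 + 9*(30 - 2*0) = 2401 + 9*(30 + 0) = 2401 + 9*30 = 2401 + 270 = 2671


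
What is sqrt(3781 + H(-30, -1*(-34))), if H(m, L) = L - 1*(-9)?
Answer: 4*sqrt(239) ≈ 61.839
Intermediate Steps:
H(m, L) = 9 + L (H(m, L) = L + 9 = 9 + L)
sqrt(3781 + H(-30, -1*(-34))) = sqrt(3781 + (9 - 1*(-34))) = sqrt(3781 + (9 + 34)) = sqrt(3781 + 43) = sqrt(3824) = 4*sqrt(239)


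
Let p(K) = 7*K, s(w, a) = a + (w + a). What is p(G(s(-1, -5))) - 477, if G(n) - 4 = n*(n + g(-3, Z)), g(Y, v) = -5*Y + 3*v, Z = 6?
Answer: -2143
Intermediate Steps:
s(w, a) = w + 2*a (s(w, a) = a + (a + w) = w + 2*a)
G(n) = 4 + n*(33 + n) (G(n) = 4 + n*(n + (-5*(-3) + 3*6)) = 4 + n*(n + (15 + 18)) = 4 + n*(n + 33) = 4 + n*(33 + n))
p(G(s(-1, -5))) - 477 = 7*(4 + (-1 + 2*(-5))**2 + 33*(-1 + 2*(-5))) - 477 = 7*(4 + (-1 - 10)**2 + 33*(-1 - 10)) - 477 = 7*(4 + (-11)**2 + 33*(-11)) - 477 = 7*(4 + 121 - 363) - 477 = 7*(-238) - 477 = -1666 - 477 = -2143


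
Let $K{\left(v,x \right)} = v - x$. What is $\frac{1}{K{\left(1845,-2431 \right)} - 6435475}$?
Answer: $- \frac{1}{6431199} \approx -1.5549 \cdot 10^{-7}$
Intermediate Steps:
$\frac{1}{K{\left(1845,-2431 \right)} - 6435475} = \frac{1}{\left(1845 - -2431\right) - 6435475} = \frac{1}{\left(1845 + 2431\right) - 6435475} = \frac{1}{4276 - 6435475} = \frac{1}{-6431199} = - \frac{1}{6431199}$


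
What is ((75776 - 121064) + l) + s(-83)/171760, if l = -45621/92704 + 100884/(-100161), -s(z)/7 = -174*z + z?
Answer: -1504807858893069919/33225989189280 ≈ -45290.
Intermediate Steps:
s(z) = 1211*z (s(z) = -7*(-174*z + z) = -(-1211)*z = 1211*z)
l = -4640598439/3095108448 (l = -45621*1/92704 + 100884*(-1/100161) = -45621/92704 - 33628/33387 = -4640598439/3095108448 ≈ -1.4993)
((75776 - 121064) + l) + s(-83)/171760 = ((75776 - 121064) - 4640598439/3095108448) + (1211*(-83))/171760 = (-45288 - 4640598439/3095108448) - 100513*1/171760 = -140175911991463/3095108448 - 100513/171760 = -1504807858893069919/33225989189280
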